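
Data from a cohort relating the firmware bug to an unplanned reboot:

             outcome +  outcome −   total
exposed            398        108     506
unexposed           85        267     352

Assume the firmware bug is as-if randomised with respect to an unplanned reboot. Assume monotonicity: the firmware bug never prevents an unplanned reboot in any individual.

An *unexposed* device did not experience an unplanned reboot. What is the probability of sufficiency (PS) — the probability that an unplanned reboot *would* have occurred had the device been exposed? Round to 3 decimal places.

p₁ = P(outcome | exposed) = 398/506 = 0.78656
p₀ = P(outcome | unexposed) = 85/352 = 0.24148
Under exogeneity and monotonicity, PS = (p₁ − p₀)/(1 − p₀).
PS = (0.78656 − 0.24148) / 0.75852 ≈ 0.7186

PS ≈ 0.719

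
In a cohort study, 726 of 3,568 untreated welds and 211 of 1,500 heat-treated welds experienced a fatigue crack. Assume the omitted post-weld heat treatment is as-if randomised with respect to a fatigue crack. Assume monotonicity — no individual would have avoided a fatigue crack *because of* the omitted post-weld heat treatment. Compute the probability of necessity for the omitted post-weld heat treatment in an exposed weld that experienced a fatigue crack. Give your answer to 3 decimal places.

PN ≈ 0.309

p₁ = P(outcome | exposed) = 726/3568 = 0.20348
p₀ = P(outcome | unexposed) = 211/1500 = 0.14067
Under exogeneity and monotonicity, PN = (p₁ − p₀) / p₁.
PN = (0.20348 − 0.14067) / 0.20348 = 0.062809 / 0.20348 ≈ 0.3087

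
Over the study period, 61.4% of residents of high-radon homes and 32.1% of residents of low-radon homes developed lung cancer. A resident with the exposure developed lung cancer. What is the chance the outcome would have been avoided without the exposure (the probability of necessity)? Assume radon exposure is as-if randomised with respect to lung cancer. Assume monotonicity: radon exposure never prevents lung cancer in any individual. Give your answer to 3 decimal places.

PN ≈ 0.477

p₁ = 0.614, p₀ = 0.321.
Under exogeneity and monotonicity, PN = (p₁ − p₀) / p₁.
PN = (0.614 − 0.321) / 0.614 = 0.293 / 0.614 ≈ 0.4772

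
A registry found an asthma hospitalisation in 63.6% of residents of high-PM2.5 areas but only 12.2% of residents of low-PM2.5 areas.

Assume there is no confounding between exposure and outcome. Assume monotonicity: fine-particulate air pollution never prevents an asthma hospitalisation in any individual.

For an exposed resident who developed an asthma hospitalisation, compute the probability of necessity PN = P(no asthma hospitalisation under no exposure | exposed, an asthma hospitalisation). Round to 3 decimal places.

p₁ = 0.636, p₀ = 0.122.
Under exogeneity and monotonicity, PN = (p₁ − p₀) / p₁.
PN = (0.636 − 0.122) / 0.636 = 0.514 / 0.636 ≈ 0.8082

PN ≈ 0.808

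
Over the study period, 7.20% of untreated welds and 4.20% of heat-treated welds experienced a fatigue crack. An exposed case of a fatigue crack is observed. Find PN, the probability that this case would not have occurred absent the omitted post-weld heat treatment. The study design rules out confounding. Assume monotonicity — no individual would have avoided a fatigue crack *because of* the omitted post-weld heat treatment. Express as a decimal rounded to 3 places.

p₁ = 0.072, p₀ = 0.042.
Under exogeneity and monotonicity, PN = (p₁ − p₀) / p₁.
PN = (0.072 − 0.042) / 0.072 = 0.03 / 0.072 ≈ 0.4167

PN ≈ 0.417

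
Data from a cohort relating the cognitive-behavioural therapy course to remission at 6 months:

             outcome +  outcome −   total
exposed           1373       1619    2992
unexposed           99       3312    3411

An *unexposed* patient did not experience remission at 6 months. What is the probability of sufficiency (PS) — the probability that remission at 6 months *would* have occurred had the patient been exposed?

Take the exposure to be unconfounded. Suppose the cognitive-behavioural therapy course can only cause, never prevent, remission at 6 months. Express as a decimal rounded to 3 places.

PS ≈ 0.443

p₁ = P(outcome | exposed) = 1373/2992 = 0.45889
p₀ = P(outcome | unexposed) = 99/3411 = 0.029024
Under exogeneity and monotonicity, PS = (p₁ − p₀)/(1 − p₀).
PS = (0.45889 − 0.029024) / 0.97098 ≈ 0.4427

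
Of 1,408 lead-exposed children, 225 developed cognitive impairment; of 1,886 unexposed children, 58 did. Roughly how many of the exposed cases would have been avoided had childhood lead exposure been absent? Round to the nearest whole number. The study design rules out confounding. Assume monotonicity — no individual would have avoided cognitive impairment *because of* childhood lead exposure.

about 182 cases

p₁ = P(outcome | exposed) = 225/1408 = 0.1598
p₀ = P(outcome | unexposed) = 58/1886 = 0.030753
PN = (p₁ − p₀)/p₁ = (0.1598 − 0.030753) / 0.1598 ≈ 0.80756.
Attributable cases ≈ PN × (exposed cases) = 0.80756 × 225 ≈ 181.70.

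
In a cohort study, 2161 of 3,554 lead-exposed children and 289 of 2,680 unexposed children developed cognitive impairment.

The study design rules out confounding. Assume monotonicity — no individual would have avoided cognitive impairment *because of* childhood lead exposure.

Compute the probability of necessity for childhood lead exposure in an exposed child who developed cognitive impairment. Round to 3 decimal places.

PN ≈ 0.823

p₁ = P(outcome | exposed) = 2161/3554 = 0.60805
p₀ = P(outcome | unexposed) = 289/2680 = 0.10784
Under exogeneity and monotonicity, PN = (p₁ − p₀) / p₁.
PN = (0.60805 − 0.10784) / 0.60805 = 0.50021 / 0.60805 ≈ 0.8227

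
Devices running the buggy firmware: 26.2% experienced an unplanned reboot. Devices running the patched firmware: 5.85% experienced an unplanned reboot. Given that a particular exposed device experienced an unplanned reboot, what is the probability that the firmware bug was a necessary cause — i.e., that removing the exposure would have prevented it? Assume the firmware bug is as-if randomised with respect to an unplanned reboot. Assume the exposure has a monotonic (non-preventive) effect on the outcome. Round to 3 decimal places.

PN ≈ 0.777

p₁ = 0.262, p₀ = 0.0585.
Under exogeneity and monotonicity, PN = (p₁ − p₀) / p₁.
PN = (0.262 − 0.0585) / 0.262 = 0.2035 / 0.262 ≈ 0.7767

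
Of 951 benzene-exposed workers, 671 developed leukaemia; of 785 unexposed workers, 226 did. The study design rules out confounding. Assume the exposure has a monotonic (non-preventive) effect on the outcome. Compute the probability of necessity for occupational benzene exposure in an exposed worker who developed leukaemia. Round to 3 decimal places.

PN ≈ 0.592

p₁ = P(outcome | exposed) = 671/951 = 0.70557
p₀ = P(outcome | unexposed) = 226/785 = 0.2879
Under exogeneity and monotonicity, PN = (p₁ − p₀) / p₁.
PN = (0.70557 − 0.2879) / 0.70557 = 0.41767 / 0.70557 ≈ 0.5920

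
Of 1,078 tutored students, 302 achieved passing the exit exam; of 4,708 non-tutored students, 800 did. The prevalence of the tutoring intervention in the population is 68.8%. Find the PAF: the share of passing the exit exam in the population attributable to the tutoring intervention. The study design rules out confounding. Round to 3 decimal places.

p₁ = P(outcome | exposed) = 302/1078 = 0.28015
p₀ = P(outcome | unexposed) = 800/4708 = 0.16992
Overall risk P(Y=1) = π·p₁ + (1−π)·p₀ = 0.688×0.28015 + 0.312×0.16992 = 0.24576.
Under exogeneity, PAF = [P(Y=1) − p₀] / P(Y=1).
PAF = (0.24576 − 0.16992) / 0.24576 ≈ 0.3086

PAF ≈ 0.309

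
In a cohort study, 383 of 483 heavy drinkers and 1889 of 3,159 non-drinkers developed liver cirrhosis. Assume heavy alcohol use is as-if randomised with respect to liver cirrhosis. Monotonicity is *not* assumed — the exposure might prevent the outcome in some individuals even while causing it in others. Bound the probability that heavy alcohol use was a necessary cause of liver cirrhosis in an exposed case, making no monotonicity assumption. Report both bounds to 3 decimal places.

0.246 ≤ PN ≤ 0.507

p₁ = P(outcome | exposed) = 383/483 = 0.79296
p₀ = P(outcome | unexposed) = 1889/3159 = 0.59797
Under exogeneity alone the bounds on PN are max{0,(p₁−p₀)/p₁} ≤ PN ≤ min{1,(1−p₀)/p₁}.
  lower = (p₁ − p₀)/p₁ = 0.19499 / 0.79296 ≈ 0.2459
  upper = min{1, (1 − p₀)/p₁} = 0.40203 / 0.79296 ≈ 0.5070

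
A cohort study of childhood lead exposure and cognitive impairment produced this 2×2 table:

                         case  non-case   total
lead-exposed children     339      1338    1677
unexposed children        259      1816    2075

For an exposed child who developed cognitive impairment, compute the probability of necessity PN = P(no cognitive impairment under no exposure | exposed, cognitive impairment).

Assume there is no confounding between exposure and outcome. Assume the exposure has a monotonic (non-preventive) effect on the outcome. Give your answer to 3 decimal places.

p₁ = P(outcome | exposed) = 339/1677 = 0.20215
p₀ = P(outcome | unexposed) = 259/2075 = 0.12482
Under exogeneity and monotonicity, PN = (p₁ − p₀)/p₁.
PN = (0.20215 − 0.12482) / 0.20215 ≈ 0.3825

PN ≈ 0.383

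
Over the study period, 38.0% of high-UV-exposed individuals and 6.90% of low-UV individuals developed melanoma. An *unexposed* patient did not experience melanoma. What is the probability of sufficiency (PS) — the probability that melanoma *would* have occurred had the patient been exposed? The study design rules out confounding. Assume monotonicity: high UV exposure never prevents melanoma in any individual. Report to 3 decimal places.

PS ≈ 0.334

p₁ = 0.38, p₀ = 0.069.
Under exogeneity and monotonicity, PS = (p₁ − p₀) / (1 − p₀).
PS = (0.38 − 0.069) / (1 − 0.069) = 0.311 / 0.931 ≈ 0.3340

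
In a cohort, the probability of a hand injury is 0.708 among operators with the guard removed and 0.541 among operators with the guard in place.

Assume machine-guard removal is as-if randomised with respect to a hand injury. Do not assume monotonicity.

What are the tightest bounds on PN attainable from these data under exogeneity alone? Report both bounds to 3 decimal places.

Let p₁ = 0.708, p₀ = 0.541.
Under exogeneity alone the bounds on PN are max{0,(p₁−p₀)/p₁} ≤ PN ≤ min{1,(1−p₀)/p₁}.
  lower = (p₁ − p₀)/p₁ = 0.167 / 0.708 ≈ 0.2359
  upper = min{1, (1 − p₀)/p₁} = 0.459 / 0.708 ≈ 0.6483

0.236 ≤ PN ≤ 0.648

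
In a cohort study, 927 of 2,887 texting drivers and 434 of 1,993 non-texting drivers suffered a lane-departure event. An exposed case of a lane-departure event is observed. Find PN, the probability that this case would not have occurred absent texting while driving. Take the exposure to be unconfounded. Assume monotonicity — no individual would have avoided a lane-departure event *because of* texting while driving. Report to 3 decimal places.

p₁ = P(outcome | exposed) = 927/2887 = 0.32109
p₀ = P(outcome | unexposed) = 434/1993 = 0.21776
Under exogeneity and monotonicity, PN = (p₁ − p₀) / p₁.
PN = (0.32109 − 0.21776) / 0.32109 = 0.10333 / 0.32109 ≈ 0.3218

PN ≈ 0.322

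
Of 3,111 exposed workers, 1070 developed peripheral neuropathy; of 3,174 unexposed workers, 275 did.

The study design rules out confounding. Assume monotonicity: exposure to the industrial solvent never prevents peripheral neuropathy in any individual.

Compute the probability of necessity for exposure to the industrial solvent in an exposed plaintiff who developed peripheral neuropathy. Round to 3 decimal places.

p₁ = P(outcome | exposed) = 1070/3111 = 0.34394
p₀ = P(outcome | unexposed) = 275/3174 = 0.086641
Under exogeneity and monotonicity, PN = (p₁ − p₀) / p₁.
PN = (0.34394 − 0.086641) / 0.34394 = 0.2573 / 0.34394 ≈ 0.7481

PN ≈ 0.748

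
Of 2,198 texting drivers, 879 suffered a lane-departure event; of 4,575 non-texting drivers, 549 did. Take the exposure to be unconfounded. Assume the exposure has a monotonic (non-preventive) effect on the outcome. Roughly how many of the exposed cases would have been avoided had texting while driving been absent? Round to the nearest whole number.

about 615 cases

p₁ = P(outcome | exposed) = 879/2198 = 0.39991
p₀ = P(outcome | unexposed) = 549/4575 = 0.12
PN = (p₁ − p₀)/p₁ = (0.39991 − 0.12) / 0.39991 ≈ 0.69993.
Attributable cases ≈ PN × (exposed cases) = 0.69993 × 879 ≈ 615.24.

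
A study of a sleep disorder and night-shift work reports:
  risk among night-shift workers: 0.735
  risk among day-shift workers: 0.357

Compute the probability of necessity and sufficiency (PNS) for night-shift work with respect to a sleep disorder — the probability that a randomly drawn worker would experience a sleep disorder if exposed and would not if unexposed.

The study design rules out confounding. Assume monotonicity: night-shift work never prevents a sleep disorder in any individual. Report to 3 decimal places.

PNS ≈ 0.378

Let p₁ = 0.735, p₀ = 0.357.
Under exogeneity and monotonicity, PNS = p₁ − p₀.
PNS = 0.735 − 0.357 = 0.378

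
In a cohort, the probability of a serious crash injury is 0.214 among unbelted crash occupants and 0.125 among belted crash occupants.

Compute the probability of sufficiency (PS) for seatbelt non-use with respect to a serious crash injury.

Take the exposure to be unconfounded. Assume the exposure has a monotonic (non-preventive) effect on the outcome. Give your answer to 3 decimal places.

Let p₁ = 0.214, p₀ = 0.125.
Under exogeneity and monotonicity, PS = (p₁ − p₀) / (1 − p₀).
PS = (0.214 − 0.125) / (1 − 0.125) = 0.089 / 0.875 ≈ 0.1017

PS ≈ 0.102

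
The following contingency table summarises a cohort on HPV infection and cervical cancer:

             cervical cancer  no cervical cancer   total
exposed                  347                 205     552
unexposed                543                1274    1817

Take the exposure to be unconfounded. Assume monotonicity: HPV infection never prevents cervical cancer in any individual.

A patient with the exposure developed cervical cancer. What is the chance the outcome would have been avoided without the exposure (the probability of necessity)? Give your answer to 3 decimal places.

PN ≈ 0.525

p₁ = P(outcome | exposed) = 347/552 = 0.62862
p₀ = P(outcome | unexposed) = 543/1817 = 0.29884
Under exogeneity and monotonicity, PN = (p₁ − p₀)/p₁.
PN = (0.62862 − 0.29884) / 0.62862 ≈ 0.5246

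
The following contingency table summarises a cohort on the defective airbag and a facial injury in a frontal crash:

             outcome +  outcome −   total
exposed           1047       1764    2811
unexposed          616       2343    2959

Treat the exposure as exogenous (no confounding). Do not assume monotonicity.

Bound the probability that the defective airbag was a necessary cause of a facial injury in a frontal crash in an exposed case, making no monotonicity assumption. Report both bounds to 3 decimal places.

p₁ = P(outcome | exposed) = 1047/2811 = 0.37247
p₀ = P(outcome | unexposed) = 616/2959 = 0.20818
Under exogeneity alone the bounds on PN are max{0,(p₁−p₀)/p₁} ≤ PN ≤ min{1,(1−p₀)/p₁}.
  lower = (p₁ − p₀)/p₁ = 0.16429 / 0.37247 ≈ 0.4411
  upper = min{1, (1 − p₀)/p₁} = 0.79182 / 0.37247 ≈ 2.1259 → capped at 1

0.441 ≤ PN ≤ 1.000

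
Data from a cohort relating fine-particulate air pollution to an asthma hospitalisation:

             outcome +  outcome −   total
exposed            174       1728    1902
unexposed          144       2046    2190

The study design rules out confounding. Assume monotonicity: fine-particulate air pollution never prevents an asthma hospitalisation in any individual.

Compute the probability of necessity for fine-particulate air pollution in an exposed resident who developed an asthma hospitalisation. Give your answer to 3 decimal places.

PN ≈ 0.281

p₁ = P(outcome | exposed) = 174/1902 = 0.091483
p₀ = P(outcome | unexposed) = 144/2190 = 0.065753
Under exogeneity and monotonicity, PN = (p₁ − p₀)/p₁.
PN = (0.091483 − 0.065753) / 0.091483 ≈ 0.2812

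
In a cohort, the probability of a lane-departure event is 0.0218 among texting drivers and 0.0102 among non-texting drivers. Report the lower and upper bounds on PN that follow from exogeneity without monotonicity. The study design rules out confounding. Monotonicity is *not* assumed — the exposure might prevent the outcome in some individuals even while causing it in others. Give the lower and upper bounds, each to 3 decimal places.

0.532 ≤ PN ≤ 1.000

Let p₁ = 0.0218, p₀ = 0.0102.
Under exogeneity alone the bounds on PN are max{0,(p₁−p₀)/p₁} ≤ PN ≤ min{1,(1−p₀)/p₁}.
  lower = (p₁ − p₀)/p₁ = 0.0116 / 0.0218 ≈ 0.5321
  upper = min{1, (1 − p₀)/p₁} = 0.9898 / 0.0218 ≈ 45.4037 → capped at 1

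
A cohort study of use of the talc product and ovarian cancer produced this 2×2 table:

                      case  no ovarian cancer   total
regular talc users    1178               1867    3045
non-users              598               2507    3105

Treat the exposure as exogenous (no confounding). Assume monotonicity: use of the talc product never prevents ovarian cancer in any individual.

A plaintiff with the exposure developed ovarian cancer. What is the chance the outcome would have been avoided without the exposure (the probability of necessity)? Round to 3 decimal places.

PN ≈ 0.502

p₁ = P(outcome | exposed) = 1178/3045 = 0.38686
p₀ = P(outcome | unexposed) = 598/3105 = 0.19259
Under exogeneity and monotonicity, PN = (p₁ − p₀)/p₁.
PN = (0.38686 − 0.19259) / 0.38686 ≈ 0.5022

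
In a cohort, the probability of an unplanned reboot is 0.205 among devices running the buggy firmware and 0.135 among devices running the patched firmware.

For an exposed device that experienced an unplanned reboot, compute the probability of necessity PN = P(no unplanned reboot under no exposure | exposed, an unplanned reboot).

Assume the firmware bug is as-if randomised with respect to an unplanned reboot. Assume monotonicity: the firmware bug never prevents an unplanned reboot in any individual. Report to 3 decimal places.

Let p₁ = 0.205, p₀ = 0.135.
Under exogeneity and monotonicity, PN = (p₁ − p₀) / p₁.
PN = (0.205 − 0.135) / 0.205 = 0.07 / 0.205 ≈ 0.3415

PN ≈ 0.341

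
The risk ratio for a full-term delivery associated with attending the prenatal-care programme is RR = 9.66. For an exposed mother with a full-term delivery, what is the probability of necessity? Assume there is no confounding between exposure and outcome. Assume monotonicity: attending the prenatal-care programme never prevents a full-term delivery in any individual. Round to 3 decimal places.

PN ≈ 0.896

Under exogeneity and monotonicity, PN = (RR − 1) / RR = 1 − 1/RR.
PN = (9.66 − 1) / 9.66 = 8.66 / 9.66 ≈ 0.8965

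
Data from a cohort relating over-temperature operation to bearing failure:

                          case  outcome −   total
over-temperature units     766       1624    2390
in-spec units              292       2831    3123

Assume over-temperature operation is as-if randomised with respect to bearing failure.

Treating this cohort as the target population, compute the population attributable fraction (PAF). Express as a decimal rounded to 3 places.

p₁ = P(outcome | exposed) = 766/2390 = 0.3205
p₀ = P(outcome | unexposed) = 292/3123 = 0.0935
Exposure prevalence π = 2390/5513 = 0.43352; overall risk P(Y=1) = 0.19191.
Under exogeneity, PAF = [P(Y=1) − p₀]/P(Y=1).
PAF = (0.19191 − 0.0935) / 0.19191 ≈ 0.5128

PAF ≈ 0.513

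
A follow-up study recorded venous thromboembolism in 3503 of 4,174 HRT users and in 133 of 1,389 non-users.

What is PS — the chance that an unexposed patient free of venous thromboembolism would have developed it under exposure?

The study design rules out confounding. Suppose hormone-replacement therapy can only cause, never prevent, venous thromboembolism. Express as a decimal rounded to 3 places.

PS ≈ 0.822

p₁ = P(outcome | exposed) = 3503/4174 = 0.83924
p₀ = P(outcome | unexposed) = 133/1389 = 0.095752
Under exogeneity and monotonicity, PS = (p₁ − p₀) / (1 − p₀).
PS = (0.83924 − 0.095752) / (1 − 0.095752) = 0.74349 / 0.90425 ≈ 0.8222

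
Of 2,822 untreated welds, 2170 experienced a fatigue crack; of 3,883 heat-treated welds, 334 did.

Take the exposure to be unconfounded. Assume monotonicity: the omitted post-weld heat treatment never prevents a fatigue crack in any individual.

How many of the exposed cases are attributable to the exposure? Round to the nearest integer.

about 1927 cases

p₁ = P(outcome | exposed) = 2170/2822 = 0.76896
p₀ = P(outcome | unexposed) = 334/3883 = 0.086016
PN = (p₁ − p₀)/p₁ = (0.76896 − 0.086016) / 0.76896 ≈ 0.88814.
Attributable cases ≈ PN × (exposed cases) = 0.88814 × 2170 ≈ 1927.26.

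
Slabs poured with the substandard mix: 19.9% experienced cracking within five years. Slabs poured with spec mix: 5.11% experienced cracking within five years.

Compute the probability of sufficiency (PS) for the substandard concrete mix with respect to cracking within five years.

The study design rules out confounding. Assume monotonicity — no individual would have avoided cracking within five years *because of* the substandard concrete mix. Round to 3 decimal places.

PS ≈ 0.156

p₁ = 0.199, p₀ = 0.0511.
Under exogeneity and monotonicity, PS = (p₁ − p₀) / (1 − p₀).
PS = (0.199 − 0.0511) / (1 − 0.0511) = 0.1479 / 0.9489 ≈ 0.1559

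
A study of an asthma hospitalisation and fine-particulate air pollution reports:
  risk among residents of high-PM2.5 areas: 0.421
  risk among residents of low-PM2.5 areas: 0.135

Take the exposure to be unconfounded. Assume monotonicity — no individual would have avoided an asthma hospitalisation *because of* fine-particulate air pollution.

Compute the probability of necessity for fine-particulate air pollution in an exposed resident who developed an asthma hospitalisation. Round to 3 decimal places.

PN ≈ 0.679

Let p₁ = 0.421, p₀ = 0.135.
Under exogeneity and monotonicity, PN = (p₁ − p₀) / p₁.
PN = (0.421 − 0.135) / 0.421 = 0.286 / 0.421 ≈ 0.6793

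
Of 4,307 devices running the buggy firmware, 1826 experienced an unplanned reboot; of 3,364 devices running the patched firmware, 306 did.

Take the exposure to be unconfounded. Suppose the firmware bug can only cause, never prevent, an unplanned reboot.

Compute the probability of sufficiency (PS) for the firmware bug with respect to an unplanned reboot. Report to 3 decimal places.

PS ≈ 0.366

p₁ = P(outcome | exposed) = 1826/4307 = 0.42396
p₀ = P(outcome | unexposed) = 306/3364 = 0.090963
Under exogeneity and monotonicity, PS = (p₁ − p₀) / (1 − p₀).
PS = (0.42396 − 0.090963) / (1 − 0.090963) = 0.333 / 0.90904 ≈ 0.3663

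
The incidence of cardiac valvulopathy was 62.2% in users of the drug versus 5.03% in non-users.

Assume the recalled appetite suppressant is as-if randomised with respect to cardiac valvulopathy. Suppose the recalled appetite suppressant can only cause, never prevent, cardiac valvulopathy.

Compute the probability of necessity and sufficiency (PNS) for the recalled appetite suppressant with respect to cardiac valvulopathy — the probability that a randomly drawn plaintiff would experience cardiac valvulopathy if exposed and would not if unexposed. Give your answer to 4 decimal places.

PNS ≈ 0.5717

p₁ = 0.622, p₀ = 0.0503.
Under exogeneity and monotonicity, PNS = p₁ − p₀.
PNS = 0.622 − 0.0503 = 0.5717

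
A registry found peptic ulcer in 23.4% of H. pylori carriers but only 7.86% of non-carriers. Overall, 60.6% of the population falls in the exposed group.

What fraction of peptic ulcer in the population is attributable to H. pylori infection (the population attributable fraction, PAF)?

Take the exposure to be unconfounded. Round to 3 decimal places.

PAF ≈ 0.545

p₁ = 0.234, p₀ = 0.0786.
Overall risk P(Y=1) = π·p₁ + (1−π)·p₀ = 0.606×0.234 + 0.394×0.0786 = 0.17277.
Under exogeneity, PAF = [P(Y=1) − p₀] / P(Y=1).
PAF = (0.17277 − 0.0786) / 0.17277 ≈ 0.5451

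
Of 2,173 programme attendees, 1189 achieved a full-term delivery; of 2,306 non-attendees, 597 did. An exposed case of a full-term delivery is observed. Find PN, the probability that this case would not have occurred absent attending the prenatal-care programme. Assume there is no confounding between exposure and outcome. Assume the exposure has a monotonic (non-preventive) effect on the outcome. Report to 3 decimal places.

PN ≈ 0.527

p₁ = P(outcome | exposed) = 1189/2173 = 0.54717
p₀ = P(outcome | unexposed) = 597/2306 = 0.25889
Under exogeneity and monotonicity, PN = (p₁ − p₀) / p₁.
PN = (0.54717 − 0.25889) / 0.54717 = 0.28828 / 0.54717 ≈ 0.5269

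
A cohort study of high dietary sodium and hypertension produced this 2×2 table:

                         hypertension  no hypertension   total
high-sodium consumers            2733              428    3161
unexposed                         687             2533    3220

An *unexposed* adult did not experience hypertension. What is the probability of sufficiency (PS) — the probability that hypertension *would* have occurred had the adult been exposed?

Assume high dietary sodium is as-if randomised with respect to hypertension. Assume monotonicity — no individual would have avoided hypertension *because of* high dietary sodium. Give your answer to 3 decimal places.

p₁ = P(outcome | exposed) = 2733/3161 = 0.8646
p₀ = P(outcome | unexposed) = 687/3220 = 0.21335
Under exogeneity and monotonicity, PS = (p₁ − p₀)/(1 − p₀).
PS = (0.8646 − 0.21335) / 0.78665 ≈ 0.8279

PS ≈ 0.828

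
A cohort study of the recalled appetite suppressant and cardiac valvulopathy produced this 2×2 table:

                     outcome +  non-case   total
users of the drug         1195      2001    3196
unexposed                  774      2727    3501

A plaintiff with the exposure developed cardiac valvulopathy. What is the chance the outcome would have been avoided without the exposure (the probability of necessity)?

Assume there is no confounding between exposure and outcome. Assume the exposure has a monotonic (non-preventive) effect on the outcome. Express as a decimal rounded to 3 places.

PN ≈ 0.409

p₁ = P(outcome | exposed) = 1195/3196 = 0.3739
p₀ = P(outcome | unexposed) = 774/3501 = 0.22108
Under exogeneity and monotonicity, PN = (p₁ − p₀)/p₁.
PN = (0.3739 − 0.22108) / 0.3739 ≈ 0.4087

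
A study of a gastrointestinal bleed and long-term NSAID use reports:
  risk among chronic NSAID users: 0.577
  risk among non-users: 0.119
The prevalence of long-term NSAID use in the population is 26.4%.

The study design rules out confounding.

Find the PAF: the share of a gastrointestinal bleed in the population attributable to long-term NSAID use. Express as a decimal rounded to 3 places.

Let p₁ = 0.577, p₀ = 0.119.
Overall risk P(Y=1) = π·p₁ + (1−π)·p₀ = 0.264×0.577 + 0.736×0.119 = 0.23991.
Under exogeneity, PAF = [P(Y=1) − p₀] / P(Y=1).
PAF = (0.23991 − 0.119) / 0.23991 ≈ 0.5040

PAF ≈ 0.504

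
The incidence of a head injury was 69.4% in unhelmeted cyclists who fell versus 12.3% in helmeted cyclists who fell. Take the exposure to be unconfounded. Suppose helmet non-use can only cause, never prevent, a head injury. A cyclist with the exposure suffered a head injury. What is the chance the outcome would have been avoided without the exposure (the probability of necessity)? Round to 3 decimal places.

PN ≈ 0.823

p₁ = 0.694, p₀ = 0.123.
Under exogeneity and monotonicity, PN = (p₁ − p₀) / p₁.
PN = (0.694 − 0.123) / 0.694 = 0.571 / 0.694 ≈ 0.8228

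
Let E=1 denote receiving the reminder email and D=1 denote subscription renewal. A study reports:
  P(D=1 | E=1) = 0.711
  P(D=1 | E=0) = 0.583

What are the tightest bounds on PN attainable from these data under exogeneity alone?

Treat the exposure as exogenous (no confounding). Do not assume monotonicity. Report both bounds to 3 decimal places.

0.180 ≤ PN ≤ 0.586

Let p₁ = 0.711, p₀ = 0.583.
Under exogeneity alone the bounds on PN are max{0,(p₁−p₀)/p₁} ≤ PN ≤ min{1,(1−p₀)/p₁}.
  lower = (p₁ − p₀)/p₁ = 0.128 / 0.711 ≈ 0.1800
  upper = min{1, (1 − p₀)/p₁} = 0.417 / 0.711 ≈ 0.5865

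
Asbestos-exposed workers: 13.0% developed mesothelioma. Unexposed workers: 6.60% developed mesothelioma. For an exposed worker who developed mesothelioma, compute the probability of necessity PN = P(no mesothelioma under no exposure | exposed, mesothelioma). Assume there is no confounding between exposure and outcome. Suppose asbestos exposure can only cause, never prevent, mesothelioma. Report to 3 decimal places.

PN ≈ 0.492

p₁ = 0.13, p₀ = 0.066.
Under exogeneity and monotonicity, PN = (p₁ − p₀) / p₁.
PN = (0.13 − 0.066) / 0.13 = 0.064 / 0.13 ≈ 0.4923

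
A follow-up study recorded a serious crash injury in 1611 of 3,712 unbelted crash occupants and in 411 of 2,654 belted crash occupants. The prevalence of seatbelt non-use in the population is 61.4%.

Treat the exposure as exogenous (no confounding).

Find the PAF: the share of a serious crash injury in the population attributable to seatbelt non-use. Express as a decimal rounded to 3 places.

p₁ = P(outcome | exposed) = 1611/3712 = 0.434
p₀ = P(outcome | unexposed) = 411/2654 = 0.15486
Overall risk P(Y=1) = π·p₁ + (1−π)·p₀ = 0.614×0.434 + 0.386×0.15486 = 0.32625.
Under exogeneity, PAF = [P(Y=1) − p₀] / P(Y=1).
PAF = (0.32625 − 0.15486) / 0.32625 ≈ 0.5253

PAF ≈ 0.525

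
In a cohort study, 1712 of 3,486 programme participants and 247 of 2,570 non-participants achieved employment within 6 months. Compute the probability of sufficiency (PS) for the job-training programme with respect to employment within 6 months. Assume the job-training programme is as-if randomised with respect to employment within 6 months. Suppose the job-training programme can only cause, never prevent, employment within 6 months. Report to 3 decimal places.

PS ≈ 0.437

p₁ = P(outcome | exposed) = 1712/3486 = 0.49111
p₀ = P(outcome | unexposed) = 247/2570 = 0.096109
Under exogeneity and monotonicity, PS = (p₁ − p₀) / (1 − p₀).
PS = (0.49111 − 0.096109) / (1 − 0.096109) = 0.395 / 0.90389 ≈ 0.4370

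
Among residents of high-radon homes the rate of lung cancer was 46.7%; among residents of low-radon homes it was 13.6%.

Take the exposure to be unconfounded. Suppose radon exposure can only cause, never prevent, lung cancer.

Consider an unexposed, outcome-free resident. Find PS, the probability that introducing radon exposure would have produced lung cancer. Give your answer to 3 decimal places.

PS ≈ 0.383

p₁ = 0.467, p₀ = 0.136.
Under exogeneity and monotonicity, PS = (p₁ − p₀) / (1 − p₀).
PS = (0.467 − 0.136) / (1 − 0.136) = 0.331 / 0.864 ≈ 0.3831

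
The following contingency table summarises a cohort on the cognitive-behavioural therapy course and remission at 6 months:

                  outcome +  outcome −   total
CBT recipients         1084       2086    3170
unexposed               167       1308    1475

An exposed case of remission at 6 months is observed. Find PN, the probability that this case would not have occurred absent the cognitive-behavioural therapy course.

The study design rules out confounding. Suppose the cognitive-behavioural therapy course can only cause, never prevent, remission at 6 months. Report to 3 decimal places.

p₁ = P(outcome | exposed) = 1084/3170 = 0.34196
p₀ = P(outcome | unexposed) = 167/1475 = 0.11322
Under exogeneity and monotonicity, PN = (p₁ − p₀) / p₁.
PN = (0.34196 − 0.11322) / 0.34196 = 0.22874 / 0.34196 ≈ 0.6689

PN ≈ 0.669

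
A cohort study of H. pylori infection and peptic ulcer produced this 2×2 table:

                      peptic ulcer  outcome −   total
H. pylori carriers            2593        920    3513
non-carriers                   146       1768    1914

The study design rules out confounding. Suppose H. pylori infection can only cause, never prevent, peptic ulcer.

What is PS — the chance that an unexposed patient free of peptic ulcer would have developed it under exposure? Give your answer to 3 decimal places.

p₁ = P(outcome | exposed) = 2593/3513 = 0.73812
p₀ = P(outcome | unexposed) = 146/1914 = 0.07628
Under exogeneity and monotonicity, PS = (p₁ − p₀)/(1 − p₀).
PS = (0.73812 − 0.07628) / 0.92372 ≈ 0.7165

PS ≈ 0.716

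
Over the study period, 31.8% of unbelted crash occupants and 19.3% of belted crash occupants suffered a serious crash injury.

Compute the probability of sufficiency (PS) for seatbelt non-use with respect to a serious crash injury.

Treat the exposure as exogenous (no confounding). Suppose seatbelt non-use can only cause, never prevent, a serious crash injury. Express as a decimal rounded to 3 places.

p₁ = 0.318, p₀ = 0.193.
Under exogeneity and monotonicity, PS = (p₁ − p₀) / (1 − p₀).
PS = (0.318 − 0.193) / (1 − 0.193) = 0.125 / 0.807 ≈ 0.1549

PS ≈ 0.155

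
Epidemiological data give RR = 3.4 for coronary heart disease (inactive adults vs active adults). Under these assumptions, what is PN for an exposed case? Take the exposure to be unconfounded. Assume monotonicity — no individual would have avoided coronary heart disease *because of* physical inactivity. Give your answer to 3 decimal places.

PN ≈ 0.706

Under exogeneity and monotonicity, PN = (RR − 1) / RR = 1 − 1/RR.
PN = (3.4 − 1) / 3.4 = 2.4 / 3.4 ≈ 0.7059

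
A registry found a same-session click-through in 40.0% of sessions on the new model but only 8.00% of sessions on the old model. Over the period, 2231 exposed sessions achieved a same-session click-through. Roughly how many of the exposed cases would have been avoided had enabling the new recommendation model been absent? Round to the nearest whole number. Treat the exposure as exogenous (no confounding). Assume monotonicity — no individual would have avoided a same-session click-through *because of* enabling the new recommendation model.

p₁ = 0.4, p₀ = 0.08.
PN = (p₁ − p₀)/p₁ = (0.4 − 0.08) / 0.4 ≈ 0.80000.
Attributable cases ≈ PN × (exposed cases) = 0.80000 × 2231 ≈ 1784.80.

about 1785 cases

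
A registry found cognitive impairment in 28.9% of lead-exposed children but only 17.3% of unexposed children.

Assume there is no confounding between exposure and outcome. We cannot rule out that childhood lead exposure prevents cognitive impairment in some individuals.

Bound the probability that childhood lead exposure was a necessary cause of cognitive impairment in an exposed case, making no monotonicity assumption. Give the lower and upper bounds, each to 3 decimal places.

0.401 ≤ PN ≤ 1.000

p₁ = 0.289, p₀ = 0.173.
Under exogeneity alone the bounds on PN are max{0,(p₁−p₀)/p₁} ≤ PN ≤ min{1,(1−p₀)/p₁}.
  lower = (p₁ − p₀)/p₁ = 0.116 / 0.289 ≈ 0.4014
  upper = min{1, (1 − p₀)/p₁} = 0.827 / 0.289 ≈ 2.8616 → capped at 1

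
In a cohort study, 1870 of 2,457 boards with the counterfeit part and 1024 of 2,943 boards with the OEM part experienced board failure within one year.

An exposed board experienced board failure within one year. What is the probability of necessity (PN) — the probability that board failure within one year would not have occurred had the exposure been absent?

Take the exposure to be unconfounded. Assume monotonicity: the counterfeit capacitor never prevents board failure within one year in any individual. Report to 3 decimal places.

p₁ = P(outcome | exposed) = 1870/2457 = 0.76109
p₀ = P(outcome | unexposed) = 1024/2943 = 0.34794
Under exogeneity and monotonicity, PN = (p₁ − p₀) / p₁.
PN = (0.76109 − 0.34794) / 0.76109 = 0.41315 / 0.76109 ≈ 0.5428

PN ≈ 0.543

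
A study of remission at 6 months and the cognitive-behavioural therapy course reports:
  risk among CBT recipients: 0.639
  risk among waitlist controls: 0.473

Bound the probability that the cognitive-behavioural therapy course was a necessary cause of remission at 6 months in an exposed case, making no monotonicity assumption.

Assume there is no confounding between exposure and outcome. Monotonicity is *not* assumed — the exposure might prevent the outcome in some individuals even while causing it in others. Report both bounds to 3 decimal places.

Let p₁ = 0.639, p₀ = 0.473.
Under exogeneity alone the bounds on PN are max{0,(p₁−p₀)/p₁} ≤ PN ≤ min{1,(1−p₀)/p₁}.
  lower = (p₁ − p₀)/p₁ = 0.166 / 0.639 ≈ 0.2598
  upper = min{1, (1 − p₀)/p₁} = 0.527 / 0.639 ≈ 0.8247

0.260 ≤ PN ≤ 0.825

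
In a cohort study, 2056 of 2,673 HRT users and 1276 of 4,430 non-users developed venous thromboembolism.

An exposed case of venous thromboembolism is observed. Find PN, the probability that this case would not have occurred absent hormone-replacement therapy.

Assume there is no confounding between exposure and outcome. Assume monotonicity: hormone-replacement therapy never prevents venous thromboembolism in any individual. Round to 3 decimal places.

p₁ = P(outcome | exposed) = 2056/2673 = 0.76917
p₀ = P(outcome | unexposed) = 1276/4430 = 0.28804
Under exogeneity and monotonicity, PN = (p₁ − p₀) / p₁.
PN = (0.76917 − 0.28804) / 0.76917 = 0.48114 / 0.76917 ≈ 0.6255

PN ≈ 0.626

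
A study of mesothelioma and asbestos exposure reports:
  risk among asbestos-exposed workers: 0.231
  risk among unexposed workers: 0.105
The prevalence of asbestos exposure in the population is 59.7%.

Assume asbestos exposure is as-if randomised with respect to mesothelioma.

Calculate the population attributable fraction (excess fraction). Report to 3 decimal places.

PAF ≈ 0.417

Let p₁ = 0.231, p₀ = 0.105.
Overall risk P(Y=1) = π·p₁ + (1−π)·p₀ = 0.597×0.231 + 0.403×0.105 = 0.18022.
Under exogeneity, PAF = [P(Y=1) − p₀] / P(Y=1).
PAF = (0.18022 − 0.105) / 0.18022 ≈ 0.4174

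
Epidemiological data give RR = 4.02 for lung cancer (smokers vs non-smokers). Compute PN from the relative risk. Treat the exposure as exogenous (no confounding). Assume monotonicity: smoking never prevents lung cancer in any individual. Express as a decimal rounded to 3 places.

PN ≈ 0.751

Under exogeneity and monotonicity, PN = (RR − 1) / RR = 1 − 1/RR.
PN = (4.02 − 1) / 4.02 = 3.02 / 4.02 ≈ 0.7512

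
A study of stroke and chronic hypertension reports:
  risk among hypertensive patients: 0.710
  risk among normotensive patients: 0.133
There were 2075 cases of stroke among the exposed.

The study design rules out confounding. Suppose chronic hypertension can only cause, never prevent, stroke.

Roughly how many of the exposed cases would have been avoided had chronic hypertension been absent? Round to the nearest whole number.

Let p₁ = 0.71, p₀ = 0.133.
PN = (p₁ − p₀)/p₁ = (0.71 − 0.133) / 0.71 ≈ 0.81268.
Attributable cases ≈ PN × (exposed cases) = 0.81268 × 2075 ≈ 1686.30.

about 1686 cases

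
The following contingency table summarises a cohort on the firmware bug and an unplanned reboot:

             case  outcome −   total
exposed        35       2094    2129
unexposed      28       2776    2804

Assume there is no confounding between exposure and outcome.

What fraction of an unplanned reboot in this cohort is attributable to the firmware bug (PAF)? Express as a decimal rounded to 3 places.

PAF ≈ 0.218

p₁ = P(outcome | exposed) = 35/2129 = 0.01644
p₀ = P(outcome | unexposed) = 28/2804 = 0.0099857
Exposure prevalence π = 2129/4933 = 0.43158; overall risk P(Y=1) = 0.012771.
Under exogeneity, PAF = [P(Y=1) − p₀]/P(Y=1).
PAF = (0.012771 − 0.0099857) / 0.012771 ≈ 0.2181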